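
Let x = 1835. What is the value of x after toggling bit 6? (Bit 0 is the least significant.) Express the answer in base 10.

x = 11100101011
bit 6 is currently 0; toggle it via x ^ (1 << 6) = x ^ 64
→ 11101101011 = 1899

1899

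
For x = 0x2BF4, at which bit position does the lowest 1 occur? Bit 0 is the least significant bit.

2

0x2BF4 = 10101111110100
Trailing zeros: 2, so the lowest set bit is bit 2 (value 4).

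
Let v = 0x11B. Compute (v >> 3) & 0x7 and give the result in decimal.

3

v = 0000100011011
Shift right by 3: 0000100011
Mask low 3 bits: 011 = 3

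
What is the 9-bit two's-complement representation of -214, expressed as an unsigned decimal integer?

214 in 9 bits: 011010110
Invert: 100101001
Add 1:  100101010 = 298
(Check: 2^9 - 214 = 512 - 214 = 298.)

298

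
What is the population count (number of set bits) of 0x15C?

0x15C = 101011100
Count the 1s: 1 + 1 + 1 + 1 + 1 = 5

5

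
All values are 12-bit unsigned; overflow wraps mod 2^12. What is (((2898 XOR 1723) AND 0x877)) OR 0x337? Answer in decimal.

2898 = 101101010010
1723 = 011010111011
→ XOR → 110111101001 = 3561
0x877 = 100001110111
→ AND → 100001100001 = 2145
0x337 = 001100110111
→ OR → 101101110111 = 2935

2935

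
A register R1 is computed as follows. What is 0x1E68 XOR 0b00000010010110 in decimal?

0x1E68 = 1111001101000
b = 0000010010110
XOR → 1111011111110 = 7934

7934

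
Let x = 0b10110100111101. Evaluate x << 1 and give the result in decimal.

x = 010110100111101
shift left by 1 → 101101001111010 = 23162
(equivalently, 11581 × 2^1 = 11581 × 2)

23162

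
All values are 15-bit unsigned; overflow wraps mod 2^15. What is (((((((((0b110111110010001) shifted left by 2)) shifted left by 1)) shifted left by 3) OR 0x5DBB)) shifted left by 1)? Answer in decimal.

31734

0b110111110010001 = 110111110010001
→ shifted left by 2 (mod 2^15) → 011111001000100 = 15940
→ shifted left by 1 (mod 2^15) → 111110010001000 = 31880
→ shifted left by 3 (mod 2^15) → 110010001000000 = 25664
0x5DBB = 101110110111011
→ OR → 111110111111011 = 32251
→ shifted left by 1 (mod 2^15) → 111101111110110 = 31734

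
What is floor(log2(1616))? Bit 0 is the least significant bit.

1616 = 11001010000
The topmost 1 is at position 10 (since 2^10 = 1024 ≤ 1616 < 2048).

10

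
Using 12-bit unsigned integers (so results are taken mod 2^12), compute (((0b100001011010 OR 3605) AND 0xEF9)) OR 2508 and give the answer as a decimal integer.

0b100001011010 = 100001011010
3605 = 111000010101
→ OR → 111001011111 = 3679
0xEF9 = 111011111001
→ AND → 111001011001 = 3673
2508 = 100111001100
→ OR → 111111011101 = 4061

4061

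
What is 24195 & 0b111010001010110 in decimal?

24195 = 101111010000011
b = 111010001010110
AND → 101010000000010 = 21506

21506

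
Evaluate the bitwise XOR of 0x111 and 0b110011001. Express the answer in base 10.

136

0x111 = 100010001
b = 110011001
XOR → 010001000 = 136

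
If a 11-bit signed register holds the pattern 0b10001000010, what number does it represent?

-958

pattern = 10001000010 (MSB is 1 ⇒ negative)
Invert: 01110111101, add 1 → 01110111110 = 958, so the value is -958.
(Equivalently: 1090 - 2^11 = 1090 - 2048 = -958.)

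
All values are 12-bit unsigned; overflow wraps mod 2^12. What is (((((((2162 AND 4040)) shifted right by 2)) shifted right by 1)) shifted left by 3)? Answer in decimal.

2112

2162 = 100001110010
4040 = 111111001000
→ AND → 100001000000 = 2112
→ shifted right by 2 → 001000010000 = 528
→ shifted right by 1 → 000100001000 = 264
→ shifted left by 3 (mod 2^12) → 100001000000 = 2112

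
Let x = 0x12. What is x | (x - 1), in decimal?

19

x = 10010 = 18
x - 1 = 10001
OR    = 10011 = 19
(x | (x - 1) sets all bits below the lowest set bit.)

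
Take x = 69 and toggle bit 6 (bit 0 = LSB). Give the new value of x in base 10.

x = 01000101
bit 6 is currently 1; toggle it via x ^ (1 << 6) = x ^ 64
→ 00000101 = 5

5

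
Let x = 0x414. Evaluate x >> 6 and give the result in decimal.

0x414 = 10000010100
shift right by 6 → 00000010000 = 16
(equivalently, floor(1044 / 64))

16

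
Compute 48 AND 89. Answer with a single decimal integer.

16

48 = 0110000
89 = 1011001
AND → 0010000 = 16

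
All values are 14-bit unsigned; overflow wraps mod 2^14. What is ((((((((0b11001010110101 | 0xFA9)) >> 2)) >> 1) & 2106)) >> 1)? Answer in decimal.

0b11001010110101 = 11001010110101
0xFA9 = 00111110101001
→ | → 11111110111101 = 16317
→ >> 2 → 00111111101111 = 4079
→ >> 1 → 00011111110111 = 2039
2106 = 00100000111010
→ & → 00000000110010 = 50
→ >> 1 → 00000000011001 = 25

25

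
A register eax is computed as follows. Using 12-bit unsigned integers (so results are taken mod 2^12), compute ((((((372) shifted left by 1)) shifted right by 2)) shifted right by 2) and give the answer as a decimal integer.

372 = 000101110100
→ shifted left by 1 (mod 2^12) → 001011101000 = 744
→ shifted right by 2 → 000010111010 = 186
→ shifted right by 2 → 000000101110 = 46

46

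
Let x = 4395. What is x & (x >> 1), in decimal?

1

x = 1000100101011 = 4395
x>>1 = 0100010010101
AND  = 0000000000001 = 1
(x & (x >> 1) has a 1 wherever x has two consecutive 1 bits.)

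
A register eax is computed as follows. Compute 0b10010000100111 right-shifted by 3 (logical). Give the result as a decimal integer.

x = 10010000100111
shift right by 3 → 00010010000100 = 1156
(equivalently, floor(9255 / 8))

1156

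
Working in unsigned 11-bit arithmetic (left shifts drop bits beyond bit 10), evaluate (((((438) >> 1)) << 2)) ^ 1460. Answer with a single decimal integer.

1752

438 = 00110110110
→ >> 1 → 00011011011 = 219
→ << 2 (mod 2^11) → 01101101100 = 876
1460 = 10110110100
→ ^ → 11011011000 = 1752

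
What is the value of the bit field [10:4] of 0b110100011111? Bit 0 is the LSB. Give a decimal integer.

v = 110100011111
Shift right by 4: 11010001
Mask low 7 bits: 1010001 = 81

81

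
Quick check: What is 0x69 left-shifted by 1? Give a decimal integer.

0x69 = 01101001
shift left by 1 → 11010010 = 210
(equivalently, 105 × 2^1 = 105 × 2)

210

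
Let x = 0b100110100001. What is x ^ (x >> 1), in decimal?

x = 100110100001 = 2465
x>>1 = 010011010000
XOR  = 110101110001 = 3441
(x ^ (x >> 1) gives the standard binary-reflected Gray code of x.)

3441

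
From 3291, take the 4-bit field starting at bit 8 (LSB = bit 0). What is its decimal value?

v = 110011011011
Shift right by 8: 1100
Mask low 4 bits: 1100 = 12

12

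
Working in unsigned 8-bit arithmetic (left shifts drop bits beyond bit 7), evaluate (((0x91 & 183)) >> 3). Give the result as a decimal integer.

0x91 = 10010001
183 = 10110111
→ & → 10010001 = 145
→ >> 3 → 00010010 = 18

18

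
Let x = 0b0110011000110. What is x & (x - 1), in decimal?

3268

x = 110011000110 = 3270
x - 1 = 110011000101
AND   = 110011000100 = 3268
(x & (x - 1) clears the lowest set bit of x.)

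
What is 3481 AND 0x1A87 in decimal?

3481 = 0110110011001
0x1A87 = 1101010000111
AND → 0100010000001 = 2177

2177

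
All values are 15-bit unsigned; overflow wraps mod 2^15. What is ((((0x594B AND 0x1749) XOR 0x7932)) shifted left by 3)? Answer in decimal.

0x594B = 101100101001011
0x1749 = 001011101001001
→ AND → 001000101001001 = 4425
0x7932 = 111100100110010
→ XOR → 110100001111011 = 26747
→ shifted left by 3 (mod 2^15) → 100001111011000 = 17368

17368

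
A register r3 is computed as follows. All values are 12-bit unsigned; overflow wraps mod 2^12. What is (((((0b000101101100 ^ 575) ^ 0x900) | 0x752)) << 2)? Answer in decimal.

0b000101101100 = 000101101100
575 = 001000111111
→ ^ → 001101010011 = 851
0x900 = 100100000000
→ ^ → 101001010011 = 2643
0x752 = 011101010010
→ | → 111101010011 = 3923
→ << 2 (mod 2^12) → 110101001100 = 3404

3404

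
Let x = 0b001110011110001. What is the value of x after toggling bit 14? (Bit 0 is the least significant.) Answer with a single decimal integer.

x = 001110011110001
bit 14 is currently 0; toggle it via x ^ (1 << 14) = x ^ 16384
→ 101110011110001 = 23793

23793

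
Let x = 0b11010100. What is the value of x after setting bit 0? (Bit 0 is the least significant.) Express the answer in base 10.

213

x = 11010100
bit 0 is currently 0; set it via x | (1 << 0) = x | 1
→ 11010101 = 213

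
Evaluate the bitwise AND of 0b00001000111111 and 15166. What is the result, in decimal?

a = 00001000111111
15166 = 11101100111110
AND → 00001000111110 = 574

574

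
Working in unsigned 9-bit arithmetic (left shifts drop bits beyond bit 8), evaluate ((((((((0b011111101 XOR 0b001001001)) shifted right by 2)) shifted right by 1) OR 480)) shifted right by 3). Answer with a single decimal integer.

62

0b011111101 = 011111101
0b001001001 = 001001001
→ XOR → 010110100 = 180
→ shifted right by 2 → 000101101 = 45
→ shifted right by 1 → 000010110 = 22
480 = 111100000
→ OR → 111110110 = 502
→ shifted right by 3 → 000111110 = 62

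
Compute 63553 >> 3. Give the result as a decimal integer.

63553 = 1111100001000001
shift right by 3 → 0001111100001000 = 7944
(equivalently, floor(63553 / 8))

7944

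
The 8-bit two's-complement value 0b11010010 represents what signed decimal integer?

-46

pattern = 11010010 (MSB is 1 ⇒ negative)
Invert: 00101101, add 1 → 00101110 = 46, so the value is -46.
(Equivalently: 210 - 2^8 = 210 - 256 = -46.)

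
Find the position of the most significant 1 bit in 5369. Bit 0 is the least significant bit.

12

5369 = 1010011111001
The topmost 1 is at position 12 (since 2^12 = 4096 ≤ 5369 < 8192).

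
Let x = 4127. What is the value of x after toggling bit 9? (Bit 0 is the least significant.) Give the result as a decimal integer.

4639

x = 1000000011111
bit 9 is currently 0; toggle it via x ^ (1 << 9) = x ^ 512
→ 1001000011111 = 4639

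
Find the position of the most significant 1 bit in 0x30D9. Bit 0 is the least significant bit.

13

0x30D9 = 11000011011001
The topmost 1 is at position 13 (since 2^13 = 8192 ≤ 12505 < 16384).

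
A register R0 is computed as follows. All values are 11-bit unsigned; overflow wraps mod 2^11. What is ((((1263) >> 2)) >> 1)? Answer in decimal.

157

1263 = 10011101111
→ >> 2 → 00100111011 = 315
→ >> 1 → 00010011101 = 157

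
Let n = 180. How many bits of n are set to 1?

4

180 = 10110100
Count the 1s: 1 + 1 + 1 + 1 = 4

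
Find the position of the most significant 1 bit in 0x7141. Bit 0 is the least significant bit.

0x7141 = 111000101000001
The topmost 1 is at position 14 (since 2^14 = 16384 ≤ 28993 < 32768).

14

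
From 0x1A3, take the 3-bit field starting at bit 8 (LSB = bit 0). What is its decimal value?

1

v = 00110100011
Shift right by 8: 001
Mask low 3 bits: 001 = 1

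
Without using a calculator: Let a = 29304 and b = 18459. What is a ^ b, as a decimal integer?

14947

29304 = 111001001111000
18459 = 100100000011011
XOR → 011101001100011 = 14947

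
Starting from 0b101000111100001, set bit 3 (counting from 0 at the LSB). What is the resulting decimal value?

20969

x = 101000111100001
bit 3 is currently 0; set it via x | (1 << 3) = x | 8
→ 101000111101001 = 20969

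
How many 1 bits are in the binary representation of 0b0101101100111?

8

n = 101101100111
Count the 1s: 1 + 1 + 1 + 1 + 1 + 1 + 1 + 1 = 8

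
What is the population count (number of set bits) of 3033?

3033 = 101111011001
Count the 1s: 1 + 1 + 1 + 1 + 1 + 1 + 1 + 1 = 8

8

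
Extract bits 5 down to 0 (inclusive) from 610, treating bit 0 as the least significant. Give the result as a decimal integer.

34

v = 1001100010
Shift right by 0: 1001100010
Mask low 6 bits: 100010 = 34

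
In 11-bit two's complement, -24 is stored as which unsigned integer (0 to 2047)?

2024

24 in 11 bits: 00000011000
Invert: 11111100111
Add 1:  11111101000 = 2024
(Check: 2^11 - 24 = 2048 - 24 = 2024.)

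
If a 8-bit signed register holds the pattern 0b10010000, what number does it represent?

-112

pattern = 10010000 (MSB is 1 ⇒ negative)
Invert: 01101111, add 1 → 01110000 = 112, so the value is -112.
(Equivalently: 144 - 2^8 = 144 - 256 = -112.)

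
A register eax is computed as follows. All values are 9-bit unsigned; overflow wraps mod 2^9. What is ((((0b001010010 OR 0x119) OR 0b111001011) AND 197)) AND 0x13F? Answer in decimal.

1

0b001010010 = 001010010
0x119 = 100011001
→ OR → 101011011 = 347
0b111001011 = 111001011
→ OR → 111011011 = 475
197 = 011000101
→ AND → 011000001 = 193
0x13F = 100111111
→ AND → 000000001 = 1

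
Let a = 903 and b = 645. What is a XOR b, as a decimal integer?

258

903 = 1110000111
645 = 1010000101
XOR → 0100000010 = 258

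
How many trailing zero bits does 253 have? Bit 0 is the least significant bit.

0

253 = 11111101
Trailing zeros: 0, so the lowest set bit is bit 0 (value 1).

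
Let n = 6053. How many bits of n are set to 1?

6053 = 1011110100101
Count the 1s: 1 + 1 + 1 + 1 + 1 + 1 + 1 + 1 = 8

8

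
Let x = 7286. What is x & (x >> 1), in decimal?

x = 1110001110110 = 7286
x>>1 = 0111000111011
AND  = 0110000110010 = 3122
(x & (x >> 1) has a 1 wherever x has two consecutive 1 bits.)

3122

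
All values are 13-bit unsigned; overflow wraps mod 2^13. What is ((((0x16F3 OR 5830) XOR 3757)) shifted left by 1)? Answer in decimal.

4276

0x16F3 = 1011011110011
5830 = 1011011000110
→ OR → 1011011110111 = 5879
3757 = 0111010101101
→ XOR → 1100001011010 = 6234
→ shifted left by 1 (mod 2^13) → 1000010110100 = 4276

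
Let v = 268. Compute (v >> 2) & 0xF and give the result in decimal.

3

v = 100001100
Shift right by 2: 1000011
Mask low 4 bits: 0011 = 3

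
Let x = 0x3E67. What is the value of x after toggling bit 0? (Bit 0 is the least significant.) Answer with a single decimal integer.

x = 11111001100111
bit 0 is currently 1; toggle it via x ^ (1 << 0) = x ^ 1
→ 11111001100110 = 15974

15974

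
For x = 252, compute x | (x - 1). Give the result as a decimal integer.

x = 11111100 = 252
x - 1 = 11111011
OR    = 11111111 = 255
(x | (x - 1) sets all bits below the lowest set bit.)

255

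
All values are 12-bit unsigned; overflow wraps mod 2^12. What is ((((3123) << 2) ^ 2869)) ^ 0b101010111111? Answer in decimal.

3123 = 110000110011
→ << 2 (mod 2^12) → 000011001100 = 204
2869 = 101100110101
→ ^ → 101111111001 = 3065
0b101010111111 = 101010111111
→ ^ → 000101000110 = 326

326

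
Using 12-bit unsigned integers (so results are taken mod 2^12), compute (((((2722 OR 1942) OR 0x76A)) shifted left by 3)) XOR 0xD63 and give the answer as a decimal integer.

2722 = 101010100010
1942 = 011110010110
→ OR → 111110110110 = 4022
0x76A = 011101101010
→ OR → 111111111110 = 4094
→ shifted left by 3 (mod 2^12) → 111111110000 = 4080
0xD63 = 110101100011
→ XOR → 001010010011 = 659

659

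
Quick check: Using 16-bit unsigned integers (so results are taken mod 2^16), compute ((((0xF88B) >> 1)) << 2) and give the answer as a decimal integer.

61716

0xF88B = 1111100010001011
→ >> 1 → 0111110001000101 = 31813
→ << 2 (mod 2^16) → 1111000100010100 = 61716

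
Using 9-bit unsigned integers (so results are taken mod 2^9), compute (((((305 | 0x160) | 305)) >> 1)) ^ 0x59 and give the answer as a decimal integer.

305 = 100110001
0x160 = 101100000
→ | → 101110001 = 369
305 = 100110001
→ | → 101110001 = 369
→ >> 1 → 010111000 = 184
0x59 = 001011001
→ ^ → 011100001 = 225

225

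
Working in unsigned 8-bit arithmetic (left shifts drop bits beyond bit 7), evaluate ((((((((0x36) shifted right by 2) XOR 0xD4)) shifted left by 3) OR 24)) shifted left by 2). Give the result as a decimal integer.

96

0x36 = 00110110
→ shifted right by 2 → 00001101 = 13
0xD4 = 11010100
→ XOR → 11011001 = 217
→ shifted left by 3 (mod 2^8) → 11001000 = 200
24 = 00011000
→ OR → 11011000 = 216
→ shifted left by 2 (mod 2^8) → 01100000 = 96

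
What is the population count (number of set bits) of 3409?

3409 = 110101010001
Count the 1s: 1 + 1 + 1 + 1 + 1 + 1 = 6

6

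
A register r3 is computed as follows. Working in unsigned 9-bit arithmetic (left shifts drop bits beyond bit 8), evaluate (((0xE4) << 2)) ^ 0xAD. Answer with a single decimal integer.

0xE4 = 011100100
→ << 2 (mod 2^9) → 110010000 = 400
0xAD = 010101101
→ ^ → 100111101 = 317

317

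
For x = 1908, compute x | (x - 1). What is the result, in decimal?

1911

x = 11101110100 = 1908
x - 1 = 11101110011
OR    = 11101110111 = 1911
(x | (x - 1) sets all bits below the lowest set bit.)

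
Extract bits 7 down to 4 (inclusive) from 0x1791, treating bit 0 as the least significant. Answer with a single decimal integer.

9

v = 001011110010001
Shift right by 4: 00101111001
Mask low 4 bits: 1001 = 9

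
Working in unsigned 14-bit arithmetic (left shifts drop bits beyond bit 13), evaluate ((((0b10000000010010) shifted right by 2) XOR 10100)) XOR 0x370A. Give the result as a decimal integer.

0b10000000010010 = 10000000010010
→ shifted right by 2 → 00100000000100 = 2052
10100 = 10011101110100
→ XOR → 10111101110000 = 12144
0x370A = 11011100001010
→ XOR → 01100001111010 = 6266

6266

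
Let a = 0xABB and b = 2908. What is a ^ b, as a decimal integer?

0xABB = 101010111011
2908 = 101101011100
XOR → 000111100111 = 487

487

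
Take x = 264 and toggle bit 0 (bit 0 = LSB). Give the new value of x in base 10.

265

x = 100001000
bit 0 is currently 0; toggle it via x ^ (1 << 0) = x ^ 1
→ 100001001 = 265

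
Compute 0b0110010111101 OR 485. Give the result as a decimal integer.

a = 110010111101
485 = 000111100101
 OR → 110111111101 = 3581

3581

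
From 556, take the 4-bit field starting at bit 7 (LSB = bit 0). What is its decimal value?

v = 0001000101100
Shift right by 7: 000100
Mask low 4 bits: 0100 = 4

4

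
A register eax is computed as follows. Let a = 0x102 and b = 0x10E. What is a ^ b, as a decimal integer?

0x102 = 100000010
0x10E = 100001110
XOR → 000001100 = 12

12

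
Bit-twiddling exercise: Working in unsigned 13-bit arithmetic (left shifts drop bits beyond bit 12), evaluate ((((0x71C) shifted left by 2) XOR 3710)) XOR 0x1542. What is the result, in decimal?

0x71C = 0011100011100
→ shifted left by 2 (mod 2^13) → 1110001110000 = 7280
3710 = 0111001111110
→ XOR → 1001000001110 = 4622
0x1542 = 1010101000010
→ XOR → 0011101001100 = 1868

1868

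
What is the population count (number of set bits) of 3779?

7

3779 = 111011000011
Count the 1s: 1 + 1 + 1 + 1 + 1 + 1 + 1 = 7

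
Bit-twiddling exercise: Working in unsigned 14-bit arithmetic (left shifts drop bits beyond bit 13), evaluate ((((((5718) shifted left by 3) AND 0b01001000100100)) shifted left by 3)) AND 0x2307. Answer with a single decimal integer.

256

5718 = 01011001010110
→ shifted left by 3 (mod 2^14) → 11001010110000 = 12976
0b01001000100100 = 01001000100100
→ AND → 01001000100000 = 4640
→ shifted left by 3 (mod 2^14) → 01000100000000 = 4352
0x2307 = 10001100000111
→ AND → 00000100000000 = 256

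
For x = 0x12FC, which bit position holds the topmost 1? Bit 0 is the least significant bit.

12

0x12FC = 1001011111100
The topmost 1 is at position 12 (since 2^12 = 4096 ≤ 4860 < 8192).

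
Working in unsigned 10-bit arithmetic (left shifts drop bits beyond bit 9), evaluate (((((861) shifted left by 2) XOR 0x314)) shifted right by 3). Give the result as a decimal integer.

861 = 1101011101
→ shifted left by 2 (mod 2^10) → 0101110100 = 372
0x314 = 1100010100
→ XOR → 1001100000 = 608
→ shifted right by 3 → 0001001100 = 76

76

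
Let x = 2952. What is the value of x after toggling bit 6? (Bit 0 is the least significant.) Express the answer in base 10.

x = 101110001000
bit 6 is currently 0; toggle it via x ^ (1 << 6) = x ^ 64
→ 101111001000 = 3016

3016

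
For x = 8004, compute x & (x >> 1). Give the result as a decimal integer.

x = 1111101000100 = 8004
x>>1 = 0111110100010
AND  = 0111100000000 = 3840
(x & (x >> 1) has a 1 wherever x has two consecutive 1 bits.)

3840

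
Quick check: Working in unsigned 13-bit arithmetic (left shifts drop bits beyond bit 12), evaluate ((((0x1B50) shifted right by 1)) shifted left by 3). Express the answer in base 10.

0x1B50 = 1101101010000
→ shifted right by 1 → 0110110101000 = 3496
→ shifted left by 3 (mod 2^13) → 0110101000000 = 3392

3392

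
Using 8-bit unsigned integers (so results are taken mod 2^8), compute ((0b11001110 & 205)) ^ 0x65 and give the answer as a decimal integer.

169

0b11001110 = 11001110
205 = 11001101
→ & → 11001100 = 204
0x65 = 01100101
→ ^ → 10101001 = 169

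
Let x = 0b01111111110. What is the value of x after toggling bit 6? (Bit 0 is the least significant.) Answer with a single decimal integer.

x = 01111111110
bit 6 is currently 1; toggle it via x ^ (1 << 6) = x ^ 64
→ 01110111110 = 958

958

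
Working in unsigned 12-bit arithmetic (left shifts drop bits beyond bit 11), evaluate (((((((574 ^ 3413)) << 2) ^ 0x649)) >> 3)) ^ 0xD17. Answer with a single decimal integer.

574 = 001000111110
3413 = 110101010101
→ ^ → 111101101011 = 3947
→ << 2 (mod 2^12) → 110110101100 = 3500
0x649 = 011001001001
→ ^ → 101111100101 = 3045
→ >> 3 → 000101111100 = 380
0xD17 = 110100010111
→ ^ → 110001101011 = 3179

3179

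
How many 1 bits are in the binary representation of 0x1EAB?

0x1EAB = 1111010101011
Count the 1s: 1 + 1 + 1 + 1 + 1 + 1 + 1 + 1 + 1 = 9

9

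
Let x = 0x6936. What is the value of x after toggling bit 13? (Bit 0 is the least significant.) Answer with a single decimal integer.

x = 0110100100110110
bit 13 is currently 1; toggle it via x ^ (1 << 13) = x ^ 8192
→ 0100100100110110 = 18742

18742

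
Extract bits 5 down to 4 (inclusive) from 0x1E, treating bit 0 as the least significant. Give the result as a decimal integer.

1

v = 0000011110
Shift right by 4: 000001
Mask low 2 bits: 01 = 1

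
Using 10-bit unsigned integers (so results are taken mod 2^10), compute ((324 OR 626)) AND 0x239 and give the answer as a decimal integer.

560

324 = 0101000100
626 = 1001110010
→ OR → 1101110110 = 886
0x239 = 1000111001
→ AND → 1000110000 = 560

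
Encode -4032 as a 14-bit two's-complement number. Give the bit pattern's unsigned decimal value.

12352

4032 in 14 bits: 00111111000000
Invert: 11000000111111
Add 1:  11000001000000 = 12352
(Check: 2^14 - 4032 = 16384 - 4032 = 12352.)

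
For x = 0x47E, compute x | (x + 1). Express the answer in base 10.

x = 10001111110 = 1150
x + 1 = 10001111111
OR    = 10001111111 = 1151
(x | (x + 1) sets the lowest cleared bit.)

1151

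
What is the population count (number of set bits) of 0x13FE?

10

0x13FE = 1001111111110
Count the 1s: 1 + 1 + 1 + 1 + 1 + 1 + 1 + 1 + 1 + 1 = 10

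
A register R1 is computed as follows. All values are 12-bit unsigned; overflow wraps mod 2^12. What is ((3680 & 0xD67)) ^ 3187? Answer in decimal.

19

3680 = 111001100000
0xD67 = 110101100111
→ & → 110001100000 = 3168
3187 = 110001110011
→ ^ → 000000010011 = 19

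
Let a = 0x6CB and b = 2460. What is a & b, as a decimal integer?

0x6CB = 011011001011
2460 = 100110011100
AND → 000010001000 = 136

136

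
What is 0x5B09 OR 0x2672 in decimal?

32635

0x5B09 = 101101100001001
0x2672 = 010011001110010
 OR → 111111101111011 = 32635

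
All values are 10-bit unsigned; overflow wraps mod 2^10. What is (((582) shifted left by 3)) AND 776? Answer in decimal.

512

582 = 1001000110
→ shifted left by 3 (mod 2^10) → 1000110000 = 560
776 = 1100001000
→ AND → 1000000000 = 512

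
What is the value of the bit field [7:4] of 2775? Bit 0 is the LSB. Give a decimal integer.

13

v = 101011010111
Shift right by 4: 10101101
Mask low 4 bits: 1101 = 13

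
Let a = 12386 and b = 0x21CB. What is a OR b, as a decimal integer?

12386 = 11000001100010
0x21CB = 10000111001011
 OR → 11000111101011 = 12779

12779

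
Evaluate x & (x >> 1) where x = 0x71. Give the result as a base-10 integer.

48

x = 1110001 = 113
x>>1 = 0111000
AND  = 0110000 = 48
(x & (x >> 1) has a 1 wherever x has two consecutive 1 bits.)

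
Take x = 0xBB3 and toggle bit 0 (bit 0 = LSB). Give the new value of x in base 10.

2994

x = 101110110011
bit 0 is currently 1; toggle it via x ^ (1 << 0) = x ^ 1
→ 101110110010 = 2994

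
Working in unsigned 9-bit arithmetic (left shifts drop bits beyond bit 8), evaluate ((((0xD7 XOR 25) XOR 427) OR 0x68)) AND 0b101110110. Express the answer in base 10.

356

0xD7 = 011010111
25 = 000011001
→ XOR → 011001110 = 206
427 = 110101011
→ XOR → 101100101 = 357
0x68 = 001101000
→ OR → 101101101 = 365
0b101110110 = 101110110
→ AND → 101100100 = 356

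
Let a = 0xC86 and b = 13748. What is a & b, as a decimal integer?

0xC86 = 00110010000110
13748 = 11010110110100
AND → 00010010000100 = 1156

1156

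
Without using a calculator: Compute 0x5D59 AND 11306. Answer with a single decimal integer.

3080

0x5D59 = 101110101011001
11306 = 010110000101010
AND → 000110000001000 = 3080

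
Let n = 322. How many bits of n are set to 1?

322 = 101000010
Count the 1s: 1 + 1 + 1 = 3

3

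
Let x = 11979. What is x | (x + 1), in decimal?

11983

x = 10111011001011 = 11979
x + 1 = 10111011001100
OR    = 10111011001111 = 11983
(x | (x + 1) sets the lowest cleared bit.)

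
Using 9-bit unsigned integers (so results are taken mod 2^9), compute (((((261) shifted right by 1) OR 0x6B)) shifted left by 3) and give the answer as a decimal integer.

344

261 = 100000101
→ shifted right by 1 → 010000010 = 130
0x6B = 001101011
→ OR → 011101011 = 235
→ shifted left by 3 (mod 2^9) → 101011000 = 344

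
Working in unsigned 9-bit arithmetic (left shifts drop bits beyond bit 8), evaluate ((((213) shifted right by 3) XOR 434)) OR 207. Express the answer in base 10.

213 = 011010101
→ shifted right by 3 → 000011010 = 26
434 = 110110010
→ XOR → 110101000 = 424
207 = 011001111
→ OR → 111101111 = 495

495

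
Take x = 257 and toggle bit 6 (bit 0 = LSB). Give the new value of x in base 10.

321

x = 000100000001
bit 6 is currently 0; toggle it via x ^ (1 << 6) = x ^ 64
→ 000101000001 = 321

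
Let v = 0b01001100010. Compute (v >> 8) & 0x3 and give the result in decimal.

2

v = 01001100010
Shift right by 8: 010
Mask low 2 bits: 10 = 2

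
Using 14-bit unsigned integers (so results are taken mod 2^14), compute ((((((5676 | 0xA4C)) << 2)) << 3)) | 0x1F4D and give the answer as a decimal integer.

8141

5676 = 01011000101100
0xA4C = 00101001001100
→ | → 01111001101100 = 7788
→ << 2 (mod 2^14) → 11100110110000 = 14768
→ << 3 (mod 2^14) → 00110110000000 = 3456
0x1F4D = 01111101001101
→ | → 01111111001101 = 8141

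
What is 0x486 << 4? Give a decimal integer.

18528

0x486 = 000010010000110
shift left by 4 → 100100001100000 = 18528
(equivalently, 1158 × 2^4 = 1158 × 16)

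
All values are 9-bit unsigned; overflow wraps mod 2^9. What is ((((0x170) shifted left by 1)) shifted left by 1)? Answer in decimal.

448

0x170 = 101110000
→ shifted left by 1 (mod 2^9) → 011100000 = 224
→ shifted left by 1 (mod 2^9) → 111000000 = 448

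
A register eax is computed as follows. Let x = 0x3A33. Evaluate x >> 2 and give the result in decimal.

3724

0x3A33 = 11101000110011
shift right by 2 → 00111010001100 = 3724
(equivalently, floor(14899 / 4))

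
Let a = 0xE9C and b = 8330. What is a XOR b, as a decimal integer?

0xE9C = 00111010011100
8330 = 10000010001010
XOR → 10111000010110 = 11798

11798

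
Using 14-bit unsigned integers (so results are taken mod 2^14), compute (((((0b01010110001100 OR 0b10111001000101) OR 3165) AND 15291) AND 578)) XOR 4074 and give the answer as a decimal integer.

3562

0b01010110001100 = 01010110001100
0b10111001000101 = 10111001000101
→ OR → 11111111001101 = 16333
3165 = 00110001011101
→ OR → 11111111011101 = 16349
15291 = 11101110111011
→ AND → 11101110011001 = 15257
578 = 00001001000010
→ AND → 00001000000000 = 512
4074 = 00111111101010
→ XOR → 00110111101010 = 3562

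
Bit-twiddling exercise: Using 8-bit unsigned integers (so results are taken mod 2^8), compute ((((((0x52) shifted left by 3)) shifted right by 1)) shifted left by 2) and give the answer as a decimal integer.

32

0x52 = 01010010
→ shifted left by 3 (mod 2^8) → 10010000 = 144
→ shifted right by 1 → 01001000 = 72
→ shifted left by 2 (mod 2^8) → 00100000 = 32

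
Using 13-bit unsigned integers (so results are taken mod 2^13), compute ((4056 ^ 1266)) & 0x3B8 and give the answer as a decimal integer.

808

4056 = 0111111011000
1266 = 0010011110010
→ ^ → 0101100101010 = 2858
0x3B8 = 0001110111000
→ & → 0001100101000 = 808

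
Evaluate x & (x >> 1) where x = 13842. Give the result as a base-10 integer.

4608

x = 11011000010010 = 13842
x>>1 = 01101100001001
AND  = 01001000000000 = 4608
(x & (x >> 1) has a 1 wherever x has two consecutive 1 bits.)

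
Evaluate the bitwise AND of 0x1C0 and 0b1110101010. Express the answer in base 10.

0x1C0 = 0111000000
b = 1110101010
AND → 0110000000 = 384

384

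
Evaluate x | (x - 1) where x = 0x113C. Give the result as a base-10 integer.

4415

x = 1000100111100 = 4412
x - 1 = 1000100111011
OR    = 1000100111111 = 4415
(x | (x - 1) sets all bits below the lowest set bit.)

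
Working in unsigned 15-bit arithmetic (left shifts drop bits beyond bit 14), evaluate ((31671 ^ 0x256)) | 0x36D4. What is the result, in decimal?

32757

31671 = 111101110110111
0x256 = 000001001010110
→ ^ → 111100111100001 = 31201
0x36D4 = 011011011010100
→ | → 111111111110101 = 32757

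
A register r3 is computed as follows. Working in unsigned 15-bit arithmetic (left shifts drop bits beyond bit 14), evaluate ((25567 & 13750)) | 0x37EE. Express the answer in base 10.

25567 = 110001111011111
13750 = 011010110110110
→ & → 010000110010110 = 8598
0x37EE = 011011111101110
→ | → 011011111111110 = 14334

14334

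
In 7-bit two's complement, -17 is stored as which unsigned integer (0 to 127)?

17 in 7 bits: 0010001
Invert: 1101110
Add 1:  1101111 = 111
(Check: 2^7 - 17 = 128 - 17 = 111.)

111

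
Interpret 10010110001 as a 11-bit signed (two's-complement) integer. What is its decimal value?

pattern = 10010110001 (MSB is 1 ⇒ negative)
Invert: 01101001110, add 1 → 01101001111 = 847, so the value is -847.
(Equivalently: 1201 - 2^11 = 1201 - 2048 = -847.)

-847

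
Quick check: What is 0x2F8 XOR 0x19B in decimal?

867

0x2F8 = 1011111000
0x19B = 0110011011
XOR → 1101100011 = 867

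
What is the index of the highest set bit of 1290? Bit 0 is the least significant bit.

1290 = 10100001010
The topmost 1 is at position 10 (since 2^10 = 1024 ≤ 1290 < 2048).

10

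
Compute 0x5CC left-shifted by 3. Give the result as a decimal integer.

11872

0x5CC = 00010111001100
shift left by 3 → 10111001100000 = 11872
(equivalently, 1484 × 2^3 = 1484 × 8)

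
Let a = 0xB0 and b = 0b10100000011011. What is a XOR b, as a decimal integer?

10411

0xB0 = 00000010110000
b = 10100000011011
XOR → 10100010101011 = 10411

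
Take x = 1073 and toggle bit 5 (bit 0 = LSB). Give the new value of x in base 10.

x = 10000110001
bit 5 is currently 1; toggle it via x ^ (1 << 5) = x ^ 32
→ 10000010001 = 1041

1041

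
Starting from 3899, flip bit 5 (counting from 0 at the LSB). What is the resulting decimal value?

3867

x = 111100111011
bit 5 is currently 1; toggle it via x ^ (1 << 5) = x ^ 32
→ 111100011011 = 3867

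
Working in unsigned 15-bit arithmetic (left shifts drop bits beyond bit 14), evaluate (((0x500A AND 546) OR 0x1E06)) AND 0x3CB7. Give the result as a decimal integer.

0x500A = 101000000001010
546 = 000001000100010
→ AND → 000000000000010 = 2
0x1E06 = 001111000000110
→ OR → 001111000000110 = 7686
0x3CB7 = 011110010110111
→ AND → 001110000000110 = 7174

7174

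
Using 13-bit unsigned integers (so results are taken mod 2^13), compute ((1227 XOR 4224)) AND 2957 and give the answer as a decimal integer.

9

1227 = 0010011001011
4224 = 1000010000000
→ XOR → 1010001001011 = 5195
2957 = 0101110001101
→ AND → 0000000001001 = 9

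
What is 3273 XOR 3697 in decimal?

696

3273 = 110011001001
3697 = 111001110001
XOR → 001010111000 = 696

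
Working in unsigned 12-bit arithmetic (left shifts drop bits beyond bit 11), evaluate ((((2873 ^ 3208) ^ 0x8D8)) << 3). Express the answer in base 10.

2873 = 101100111001
3208 = 110010001000
→ ^ → 011110110001 = 1969
0x8D8 = 100011011000
→ ^ → 111101101001 = 3945
→ << 3 (mod 2^12) → 101101001000 = 2888

2888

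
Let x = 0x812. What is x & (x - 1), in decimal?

2064

x = 100000010010 = 2066
x - 1 = 100000010001
AND   = 100000010000 = 2064
(x & (x - 1) clears the lowest set bit of x.)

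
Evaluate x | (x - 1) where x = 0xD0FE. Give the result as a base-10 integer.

x = 1101000011111110 = 53502
x - 1 = 1101000011111101
OR    = 1101000011111111 = 53503
(x | (x - 1) sets all bits below the lowest set bit.)

53503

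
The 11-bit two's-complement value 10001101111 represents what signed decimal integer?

-913

pattern = 10001101111 (MSB is 1 ⇒ negative)
Invert: 01110010000, add 1 → 01110010001 = 913, so the value is -913.
(Equivalently: 1135 - 2^11 = 1135 - 2048 = -913.)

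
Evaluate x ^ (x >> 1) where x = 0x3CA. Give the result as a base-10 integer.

559

x = 1111001010 = 970
x>>1 = 0111100101
XOR  = 1000101111 = 559
(x ^ (x >> 1) gives the standard binary-reflected Gray code of x.)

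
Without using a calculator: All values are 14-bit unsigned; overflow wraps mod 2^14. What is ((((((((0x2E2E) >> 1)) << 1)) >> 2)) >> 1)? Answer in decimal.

1477

0x2E2E = 10111000101110
→ >> 1 → 01011100010111 = 5911
→ << 1 (mod 2^14) → 10111000101110 = 11822
→ >> 2 → 00101110001011 = 2955
→ >> 1 → 00010111000101 = 1477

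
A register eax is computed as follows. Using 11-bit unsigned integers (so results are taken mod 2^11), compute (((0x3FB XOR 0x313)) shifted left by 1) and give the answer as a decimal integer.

0x3FB = 01111111011
0x313 = 01100010011
→ XOR → 00011101000 = 232
→ shifted left by 1 (mod 2^11) → 00111010000 = 464

464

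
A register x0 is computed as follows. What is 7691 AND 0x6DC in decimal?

7691 = 1111000001011
0x6DC = 0011011011100
AND → 0011000001000 = 1544

1544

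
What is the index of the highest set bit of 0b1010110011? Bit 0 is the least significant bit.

0b1010110011 = 1010110011
The topmost 1 is at position 9 (since 2^9 = 512 ≤ 691 < 1024).

9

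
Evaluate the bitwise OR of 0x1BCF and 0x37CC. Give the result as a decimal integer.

16335

0x1BCF = 01101111001111
0x37CC = 11011111001100
 OR → 11111111001111 = 16335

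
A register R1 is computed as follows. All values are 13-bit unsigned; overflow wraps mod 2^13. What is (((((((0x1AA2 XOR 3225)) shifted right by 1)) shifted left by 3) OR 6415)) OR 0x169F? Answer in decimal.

0x1AA2 = 1101010100010
3225 = 0110010011001
→ XOR → 1011000111011 = 5691
→ shifted right by 1 → 0101100011101 = 2845
→ shifted left by 3 (mod 2^13) → 1100011101000 = 6376
6415 = 1100100001111
→ OR → 1100111101111 = 6639
0x169F = 1011010011111
→ OR → 1111111111111 = 8191

8191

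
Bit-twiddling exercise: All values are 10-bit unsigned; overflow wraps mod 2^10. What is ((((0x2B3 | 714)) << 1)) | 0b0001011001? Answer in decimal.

511

0x2B3 = 1010110011
714 = 1011001010
→ | → 1011111011 = 763
→ << 1 (mod 2^10) → 0111110110 = 502
0b0001011001 = 0001011001
→ | → 0111111111 = 511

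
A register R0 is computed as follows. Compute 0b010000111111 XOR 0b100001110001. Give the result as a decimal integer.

3150

a = 010000111111
b = 100001110001
XOR → 110001001110 = 3150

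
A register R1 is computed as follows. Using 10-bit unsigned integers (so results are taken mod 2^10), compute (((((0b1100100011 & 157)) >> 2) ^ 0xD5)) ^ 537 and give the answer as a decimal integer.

0b1100100011 = 1100100011
157 = 0010011101
→ & → 0000000001 = 1
→ >> 2 → 0000000000 = 0
0xD5 = 0011010101
→ ^ → 0011010101 = 213
537 = 1000011001
→ ^ → 1011001100 = 716

716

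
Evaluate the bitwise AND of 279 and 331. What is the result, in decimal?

259

279 = 100010111
331 = 101001011
AND → 100000011 = 259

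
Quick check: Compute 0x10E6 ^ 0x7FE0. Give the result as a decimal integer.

28422

0x10E6 = 001000011100110
0x7FE0 = 111111111100000
XOR → 110111100000110 = 28422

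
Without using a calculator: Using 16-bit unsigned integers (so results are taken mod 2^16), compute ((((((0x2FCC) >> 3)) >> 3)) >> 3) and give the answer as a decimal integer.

0x2FCC = 0010111111001100
→ >> 3 → 0000010111111001 = 1529
→ >> 3 → 0000000010111111 = 191
→ >> 3 → 0000000000010111 = 23

23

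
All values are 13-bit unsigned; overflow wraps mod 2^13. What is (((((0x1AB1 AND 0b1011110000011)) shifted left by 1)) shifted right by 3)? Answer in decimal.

0x1AB1 = 1101010110001
0b1011110000011 = 1011110000011
→ AND → 1001010000001 = 4737
→ shifted left by 1 (mod 2^13) → 0010100000010 = 1282
→ shifted right by 3 → 0000010100000 = 160

160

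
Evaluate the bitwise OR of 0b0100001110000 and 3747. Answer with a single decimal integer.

a = 100001110000
3747 = 111010100011
 OR → 111011110011 = 3827

3827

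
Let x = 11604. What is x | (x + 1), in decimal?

x = 10110101010100 = 11604
x + 1 = 10110101010101
OR    = 10110101010101 = 11605
(x | (x + 1) sets the lowest cleared bit.)

11605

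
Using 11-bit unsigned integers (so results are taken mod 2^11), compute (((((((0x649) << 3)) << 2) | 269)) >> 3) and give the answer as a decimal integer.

37

0x649 = 11001001001
→ << 3 (mod 2^11) → 01001001000 = 584
→ << 2 (mod 2^11) → 00100100000 = 288
269 = 00100001101
→ | → 00100101101 = 301
→ >> 3 → 00000100101 = 37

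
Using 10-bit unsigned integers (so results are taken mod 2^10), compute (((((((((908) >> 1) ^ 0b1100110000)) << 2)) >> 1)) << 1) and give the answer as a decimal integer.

984

908 = 1110001100
→ >> 1 → 0111000110 = 454
0b1100110000 = 1100110000
→ ^ → 1011110110 = 758
→ << 2 (mod 2^10) → 1111011000 = 984
→ >> 1 → 0111101100 = 492
→ << 1 (mod 2^10) → 1111011000 = 984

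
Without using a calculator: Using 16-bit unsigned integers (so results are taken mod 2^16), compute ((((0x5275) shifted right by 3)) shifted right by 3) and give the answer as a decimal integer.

0x5275 = 0101001001110101
→ shifted right by 3 → 0000101001001110 = 2638
→ shifted right by 3 → 0000000101001001 = 329

329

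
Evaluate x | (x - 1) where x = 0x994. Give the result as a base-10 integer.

x = 100110010100 = 2452
x - 1 = 100110010011
OR    = 100110010111 = 2455
(x | (x - 1) sets all bits below the lowest set bit.)

2455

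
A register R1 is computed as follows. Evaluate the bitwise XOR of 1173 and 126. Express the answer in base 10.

1173 = 10010010101
126 = 00001111110
XOR → 10011101011 = 1259

1259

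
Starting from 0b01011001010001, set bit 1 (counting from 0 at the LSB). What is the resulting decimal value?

x = 01011001010001
bit 1 is currently 0; set it via x | (1 << 1) = x | 2
→ 01011001010011 = 5715

5715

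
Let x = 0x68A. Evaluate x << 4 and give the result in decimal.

0x68A = 000011010001010
shift left by 4 → 110100010100000 = 26784
(equivalently, 1674 × 2^4 = 1674 × 16)

26784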